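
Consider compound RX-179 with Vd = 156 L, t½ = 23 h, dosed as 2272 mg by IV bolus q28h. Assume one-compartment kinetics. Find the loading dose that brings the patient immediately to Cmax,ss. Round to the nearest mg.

3986 mg

f = (1/2)^(28/23) ≈ 0.430060; accumulation ratio R = 1/(1−f) ≈ 1.75457.
Loading dose to hit Cmax,ss on first dose: D_load = D_maint·R ≈ 2272 × 1.75457 ≈ 3986.38 mg.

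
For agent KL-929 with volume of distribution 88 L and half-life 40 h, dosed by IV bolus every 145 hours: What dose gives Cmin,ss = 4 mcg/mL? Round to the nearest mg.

3991 mg

τ/t½ = 145/40 ≈ 3.625, so f = (1/2)^(145/40) ≈ 0.081052.
Cmin,ss = (D/Vd)·f/(1−f), so D = Cmin,ss·Vd·(1−f)/f.
D = 4 × 88 × (1−f)/f ≈ 4 × 88 × 11.33776 ≈ 3990.89 mg.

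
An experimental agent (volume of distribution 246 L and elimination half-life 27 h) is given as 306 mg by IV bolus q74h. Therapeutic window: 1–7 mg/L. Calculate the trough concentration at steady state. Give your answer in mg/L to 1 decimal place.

Over one 74-h interval, 74/27 ≈ 2.7407 half-lives elapse, leaving f ≈ 0.1496 of each dose.
At steady state, accumulation factor R = 1/(1 − e^(−kτ)) ≈ 1.1759.
Single-dose peak C₀ = D/Vd = 306/246 ≈ 1.244 mg/L.
Steady-state peak Cmax,ss = C₀·R ≈ 1.244 × 1.1759 ≈ 1.463 mg/L.
One interval later, Cmin,ss = Cmax,ss·e^(−kτ) ≈ 1.463 × 0.1496 ≈ 0.219 mg/L.
Trough 0.2 mg/L vs MEC 1 mg/L: subtherapeutic.

0.2 mg/L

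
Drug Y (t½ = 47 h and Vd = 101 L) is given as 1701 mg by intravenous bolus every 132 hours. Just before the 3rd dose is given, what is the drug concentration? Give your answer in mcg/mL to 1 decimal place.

2.7 mcg/mL

f = (1/2)^(τ/t½) = (1/2)^(132/47) ≈ 0.1427.
C₀ = D/Vd = 1701/101 ≈ 16.842 mcg/mL.
Before the 3rd dose, 2 doses have been given. Superposition: Cmin = C₀·(f + f²).
≈ 16.842 × (0.1427 + 0.0204) ≈ 16.842 × 0.1631 ≈ 2.747 mcg/mL.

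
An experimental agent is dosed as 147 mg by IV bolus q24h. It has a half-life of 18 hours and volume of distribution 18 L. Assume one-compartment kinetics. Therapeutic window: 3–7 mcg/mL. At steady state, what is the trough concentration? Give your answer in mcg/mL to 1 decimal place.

τ/t½ = 24/18 ≈ 1.3333, so fraction remaining f = (1/2)^(24/18) ≈ 0.3969.
Accumulation ratio R = 1/(1 − f) ≈ 1/0.6031 ≈ 1.6581.
Single-dose peak C₀ = D/Vd = 147/18 ≈ 8.167 mcg/mL.
Steady-state peak Cmax,ss = C₀·R ≈ 8.167 × 1.6581 ≈ 13.542 mcg/mL.
One interval later, Cmin,ss = Cmax,ss·e^(−kτ) ≈ 13.542 × 0.3969 ≈ 5.375 mcg/mL.
Trough 5.4 mcg/mL vs MEC 3 mcg/mL: adequate.

5.4 mcg/mL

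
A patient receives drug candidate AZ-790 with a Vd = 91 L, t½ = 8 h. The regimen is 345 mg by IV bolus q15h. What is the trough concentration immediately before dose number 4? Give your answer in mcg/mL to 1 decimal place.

f = (1/2)^(τ/t½) = (1/2)^(15/8) ≈ 0.2726.
C₀ = D/Vd = 345/91 ≈ 3.791 mcg/mL.
Before the 4th dose, 3 doses have been given. Superposition: Cmin = C₀·(f + f² + … + f^3).
≈ 3.791 × (0.2726 + 0.0743 + 0.0203) ≈ 3.791 × 0.3672 ≈ 1.392 mcg/mL.

1.4 mcg/mL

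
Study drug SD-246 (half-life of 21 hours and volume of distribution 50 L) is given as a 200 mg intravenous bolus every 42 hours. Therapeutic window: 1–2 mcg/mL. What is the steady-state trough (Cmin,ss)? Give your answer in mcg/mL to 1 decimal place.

τ = 42 h = 2 half-lives, so f = (1/2)^2 = 0.25.
At steady state, R = 1/(1 − 0.25) = 4/3.
Single-dose peak C₀ = D/Vd = 200/50 = 4 mcg/mL.
Steady-state peak Cmax,ss = C₀·R = 4 × 4/3 ≈ 5.333 mcg/mL.
Steady-state trough Cmin,ss = Cmax,ss·f ≈ 5.333 × 0.25 ≈ 1.333 mcg/mL.
Trough 1.3 mcg/mL vs MEC 1 mcg/mL: adequate.

1.3 mcg/mL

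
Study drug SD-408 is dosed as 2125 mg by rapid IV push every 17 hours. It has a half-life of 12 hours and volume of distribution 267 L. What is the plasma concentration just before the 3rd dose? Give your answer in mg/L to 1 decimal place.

4.1 mg/L

f = (1/2)^(τ/t½) = (1/2)^(17/12) ≈ 0.3746.
C₀ = D/Vd = 2125/267 ≈ 7.959 mg/L.
Before the 3rd dose, 2 doses have been given. Superposition: Cmin = C₀·(f + f²).
≈ 7.959 × (0.3746 + 0.1403) ≈ 7.959 × 0.5149 ≈ 4.098 mg/L.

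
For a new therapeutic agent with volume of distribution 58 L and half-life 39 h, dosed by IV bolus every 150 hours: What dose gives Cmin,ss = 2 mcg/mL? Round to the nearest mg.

τ/t½ = 150/39 ≈ 3.8462, so f = (1/2)^(150/39) ≈ 0.069533.
Cmin,ss = (D/Vd)·f/(1−f), so D = Cmin,ss·Vd·(1−f)/f.
D = 2 × 58 × (1−f)/f ≈ 2 × 58 × 13.38166 ≈ 1552.27 mg.

1552 mg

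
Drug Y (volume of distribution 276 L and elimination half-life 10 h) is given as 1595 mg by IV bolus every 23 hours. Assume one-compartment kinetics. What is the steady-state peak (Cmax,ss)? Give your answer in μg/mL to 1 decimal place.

Over one 23-h interval, 23/10 ≈ 2.3 half-lives elapse, leaving f ≈ 0.2031 of each dose.
Accumulation ratio R = 1/(1 − f) ≈ 1/0.7969 ≈ 1.2549.
Single-dose peak C₀ = D/Vd = 1595/276 ≈ 5.779 μg/mL.
Steady-state peak Cmax,ss = C₀·R ≈ 5.779 × 1.2549 ≈ 7.252 μg/mL.

7.3 μg/mL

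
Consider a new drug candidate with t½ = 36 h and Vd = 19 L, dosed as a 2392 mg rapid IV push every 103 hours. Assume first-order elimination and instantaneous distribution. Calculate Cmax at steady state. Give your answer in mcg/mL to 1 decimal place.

Over one 103-h interval, 103/36 ≈ 2.8611 half-lives elapse, leaving f ≈ 0.1376 of each dose.
Accumulation ratio R = 1/(1 − f) ≈ 1/0.8624 ≈ 1.1596.
Single-dose peak C₀ = D/Vd = 2392/19 ≈ 125.895 mcg/mL.
Cmax,ss = C₀/(1 − f) ≈ 125.895/0.8624 ≈ 145.982 mcg/mL.

146.0 mcg/mL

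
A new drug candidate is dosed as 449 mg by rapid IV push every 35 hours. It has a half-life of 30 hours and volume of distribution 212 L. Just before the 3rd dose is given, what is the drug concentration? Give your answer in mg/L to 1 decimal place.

1.4 mg/L

f = (1/2)^(τ/t½) = (1/2)^(35/30) ≈ 0.4454.
C₀ = D/Vd = 449/212 ≈ 2.118 mg/L.
Before the 3rd dose, 2 doses have been given. Superposition: Cmin = C₀·(f + f²).
≈ 2.118 × (0.4454 + 0.1984) ≈ 2.118 × 0.6438 ≈ 1.364 mg/L.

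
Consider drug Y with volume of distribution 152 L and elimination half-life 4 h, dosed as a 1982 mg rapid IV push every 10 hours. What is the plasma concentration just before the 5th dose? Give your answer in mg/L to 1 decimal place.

2.8 mg/L

f = (1/2)^(τ/t½) = (1/2)^(10/4) ≈ 0.1768.
C₀ = D/Vd = 1982/152 ≈ 13.039 mg/L.
Before the 5th dose, 4 doses have been given. Superposition: Cmin = C₀·(f + f² + … + f^4).
≈ 13.039 × (0.1768 + 0.0313 + 0.0055 + 0.0010) ≈ 13.039 × 0.2146 ≈ 2.798 mg/L.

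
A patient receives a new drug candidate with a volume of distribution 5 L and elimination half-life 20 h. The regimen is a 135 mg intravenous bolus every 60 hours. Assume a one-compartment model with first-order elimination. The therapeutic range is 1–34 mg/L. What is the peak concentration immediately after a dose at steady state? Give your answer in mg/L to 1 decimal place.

τ = 60 h = 3 half-lives, so f = (1/2)^3 = 0.125.
At steady state, R = 1/(1 − 0.125) = 8/7.
Single-dose peak C₀ = D/Vd = 135/5 = 27 mg/L.
Steady-state peak Cmax,ss = C₀·R = 27 × 8/7 ≈ 30.857 mg/L.
Peak 30.9 mg/L vs MTC 34 mg/L: below toxic threshold.

30.9 mg/L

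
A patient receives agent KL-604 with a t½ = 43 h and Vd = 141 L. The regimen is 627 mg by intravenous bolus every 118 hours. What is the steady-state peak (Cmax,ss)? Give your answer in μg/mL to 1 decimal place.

5.2 μg/mL

τ/t½ = 118/43 ≈ 2.7442, so fraction remaining f = (1/2)^(118/43) ≈ 0.1493.
Accumulation ratio R = 1/(1 − f) ≈ 1/0.8507 ≈ 1.1755.
Each bolus raises the concentration by D/Vd = 627/141 ≈ 4.447 μg/mL.
Steady-state peak Cmax,ss = C₀·R ≈ 4.447 × 1.1755 ≈ 5.227 μg/mL.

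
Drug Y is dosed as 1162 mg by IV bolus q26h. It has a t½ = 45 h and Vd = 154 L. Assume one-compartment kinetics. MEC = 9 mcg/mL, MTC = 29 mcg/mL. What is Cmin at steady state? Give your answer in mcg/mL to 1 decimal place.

τ/t½ = 26/45 ≈ 0.57778, so fraction remaining f = (1/2)^(26/45) ≈ 0.6700.
At steady state, accumulation factor R = 1/(1 − e^(−kτ)) ≈ 3.0303.
Each bolus raises the concentration by D/Vd = 1162/154 ≈ 7.545 mcg/mL.
Steady-state peak Cmax,ss = C₀·R ≈ 7.545 × 3.0303 ≈ 22.864 mcg/mL.
One interval later, Cmin,ss = Cmax,ss·e^(−kτ) ≈ 22.864 × 0.6700 ≈ 15.319 mcg/mL.
Trough 15.3 mcg/mL vs MEC 9 mcg/mL: adequate.

15.3 mcg/mL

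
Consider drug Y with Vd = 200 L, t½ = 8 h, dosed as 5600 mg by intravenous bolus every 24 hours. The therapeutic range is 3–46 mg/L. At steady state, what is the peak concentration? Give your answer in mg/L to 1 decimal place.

32.0 mg/L

The dosing interval is 3 half-lives, so f = 2^(−3) = 0.125.
At steady state, R = 1/(1 − 0.125) = 8/7.
Single-dose peak C₀ = D/Vd = 5600/200 = 28 mg/L.
Steady-state peak Cmax,ss = C₀·R = 28 × 8/7 ≈ 32.000 mg/L.
Peak 32.0 mg/L vs MTC 46 mg/L: below toxic threshold.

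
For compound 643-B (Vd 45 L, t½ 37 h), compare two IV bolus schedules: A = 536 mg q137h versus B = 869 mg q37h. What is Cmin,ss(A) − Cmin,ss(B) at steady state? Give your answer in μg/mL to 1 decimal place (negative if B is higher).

-18.3 μg/mL

Regimen A: f = (1/2)^(137/37) ≈ 0.0768; Cmin,ss = (536/45)·f/(1−f) ≈ 0.991 μg/mL.
Regimen B: f = (1/2)^(37/37) ≈ 0.5000; Cmin,ss = (869/45)·f/(1−f) ≈ 19.311 μg/mL.
Difference ≈ 0.991 − 19.311 ≈ -18.320 μg/mL.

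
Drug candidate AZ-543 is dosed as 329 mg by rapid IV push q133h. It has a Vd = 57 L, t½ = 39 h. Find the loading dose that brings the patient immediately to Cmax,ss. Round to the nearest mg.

f = (1/2)^(133/39) ≈ 0.094061; accumulation ratio R = 1/(1−f) ≈ 1.10383.
Loading dose to hit Cmax,ss on first dose: D_load = D_maint·R ≈ 329 × 1.10383 ≈ 363.16 mg.

363 mg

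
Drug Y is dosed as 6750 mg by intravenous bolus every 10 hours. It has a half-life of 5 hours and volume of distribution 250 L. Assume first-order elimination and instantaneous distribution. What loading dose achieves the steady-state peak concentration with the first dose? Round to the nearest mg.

9000 mg

f = (1/2)^(10/5) ≈ 0.250000; accumulation ratio R = 1/(1−f) ≈ 1.33333.
Loading dose to hit Cmax,ss on first dose: D_load = D_maint·R ≈ 6750 × 1.33333 ≈ 8999.98 mg.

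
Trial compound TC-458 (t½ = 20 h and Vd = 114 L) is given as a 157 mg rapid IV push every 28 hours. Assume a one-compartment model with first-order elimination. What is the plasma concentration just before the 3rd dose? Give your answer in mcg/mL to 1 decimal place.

0.7 mcg/mL

f = (1/2)^(τ/t½) = (1/2)^(28/20) ≈ 0.3789.
C₀ = D/Vd = 157/114 ≈ 1.377 mcg/mL.
Before the 3rd dose, 2 doses have been given. Superposition: Cmin = C₀·(f + f²).
≈ 1.377 × (0.3789 + 0.1436) ≈ 1.377 × 0.5225 ≈ 0.719 mcg/mL.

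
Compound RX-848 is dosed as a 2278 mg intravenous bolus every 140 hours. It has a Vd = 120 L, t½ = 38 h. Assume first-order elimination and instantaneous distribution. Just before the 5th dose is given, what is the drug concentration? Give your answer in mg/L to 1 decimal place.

f = (1/2)^(τ/t½) = (1/2)^(140/38) ≈ 0.0778.
C₀ = D/Vd = 2278/120 ≈ 18.983 mg/L.
Before the 5th dose, 4 doses have been given. Superposition: Cmin = C₀·(f + f² + … + f^4).
≈ 18.983 × (0.0778 + 0.0061 + 0.0005 + 0.0000) ≈ 18.983 × 0.0844 ≈ 1.602 mg/L.

1.6 mg/L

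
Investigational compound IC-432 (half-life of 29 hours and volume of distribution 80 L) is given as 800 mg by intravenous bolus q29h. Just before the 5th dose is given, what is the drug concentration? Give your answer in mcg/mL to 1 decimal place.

f = (1/2)^(τ/t½) = (1/2)^(29/29) ≈ 0.5000.
C₀ = D/Vd = 800/80 ≈ 10.000 mcg/mL.
Before the 5th dose, 4 doses have been given. Superposition: Cmin = C₀·(f + f² + … + f^4).
≈ 10.000 × (0.5000 + 0.2500 + 0.1250 + 0.0625) ≈ 10.000 × 0.9375 ≈ 9.375 mcg/mL.

9.4 mcg/mL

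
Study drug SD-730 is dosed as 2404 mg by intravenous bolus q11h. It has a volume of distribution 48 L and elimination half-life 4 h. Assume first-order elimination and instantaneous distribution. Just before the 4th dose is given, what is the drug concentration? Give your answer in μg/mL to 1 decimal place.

8.7 μg/mL

f = (1/2)^(τ/t½) = (1/2)^(11/4) ≈ 0.1487.
C₀ = D/Vd = 2404/48 ≈ 50.083 μg/mL.
Before the 4th dose, 3 doses have been given. Superposition: Cmin = C₀·(f + f² + … + f^3).
≈ 50.083 × (0.1487 + 0.0221 + 0.0033) ≈ 50.083 × 0.1741 ≈ 8.719 μg/mL.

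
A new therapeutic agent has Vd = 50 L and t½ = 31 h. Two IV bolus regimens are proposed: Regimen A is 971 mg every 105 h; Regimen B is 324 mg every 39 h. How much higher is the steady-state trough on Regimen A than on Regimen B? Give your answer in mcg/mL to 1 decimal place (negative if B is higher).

-2.6 mcg/mL

Regimen A: f = (1/2)^(105/31) ≈ 0.0956; Cmin,ss = (971/50)·f/(1−f) ≈ 2.053 mcg/mL.
Regimen B: f = (1/2)^(39/31) ≈ 0.4181; Cmin,ss = (324/50)·f/(1−f) ≈ 4.656 mcg/mL.
Difference ≈ 2.053 − 4.656 ≈ -2.603 mcg/mL.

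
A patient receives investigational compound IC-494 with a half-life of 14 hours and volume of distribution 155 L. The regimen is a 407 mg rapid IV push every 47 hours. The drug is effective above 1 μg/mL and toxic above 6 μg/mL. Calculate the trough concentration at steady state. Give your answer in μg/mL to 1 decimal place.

k = ln2/t½ = ln2/14 ≈ 0.049511 h⁻¹; fraction remaining f = e^(−kτ) = e^(−0.049511×47) ≈ 0.0976.
Accumulation ratio R = 1/(1 − f) ≈ 1/0.9024 ≈ 1.1082.
Each bolus raises the concentration by D/Vd = 407/155 ≈ 2.626 μg/mL.
Steady-state peak Cmax,ss = C₀·R ≈ 2.626 × 1.1082 ≈ 2.910 μg/mL.
Steady-state trough Cmin,ss = Cmax,ss·f ≈ 2.910 × 0.0976 ≈ 0.284 μg/mL.
Trough 0.3 μg/mL vs MEC 1 μg/mL: subtherapeutic.

0.3 μg/mL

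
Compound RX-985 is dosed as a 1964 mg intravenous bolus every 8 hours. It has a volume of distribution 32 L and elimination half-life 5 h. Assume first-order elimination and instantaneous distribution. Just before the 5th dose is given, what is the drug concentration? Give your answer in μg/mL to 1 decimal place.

29.9 μg/mL

f = (1/2)^(τ/t½) = (1/2)^(8/5) ≈ 0.3299.
C₀ = D/Vd = 1964/32 ≈ 61.375 μg/mL.
Before the 5th dose, 4 doses have been given. Superposition: Cmin = C₀·(f + f² + … + f^4).
≈ 61.375 × (0.3299 + 0.1088 + 0.0359 + 0.0118) ≈ 61.375 × 0.4864 ≈ 29.853 μg/mL.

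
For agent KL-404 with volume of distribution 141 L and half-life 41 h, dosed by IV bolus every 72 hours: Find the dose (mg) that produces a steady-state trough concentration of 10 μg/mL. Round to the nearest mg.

3353 mg

τ/t½ = 72/41 ≈ 1.7561, so f = (1/2)^(72/41) ≈ 0.296048.
Cmin,ss = (D/Vd)·f/(1−f), so D = Cmin,ss·Vd·(1−f)/f.
D = 10 × 141 × (1−f)/f ≈ 10 × 141 × 2.37783 ≈ 3352.74 mg.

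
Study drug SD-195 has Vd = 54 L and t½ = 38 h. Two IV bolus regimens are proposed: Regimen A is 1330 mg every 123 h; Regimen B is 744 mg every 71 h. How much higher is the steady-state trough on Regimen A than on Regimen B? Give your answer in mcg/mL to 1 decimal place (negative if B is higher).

Regimen A: f = (1/2)^(123/38) ≈ 0.1061; Cmin,ss = (1330/54)·f/(1−f) ≈ 2.923 mcg/mL.
Regimen B: f = (1/2)^(71/38) ≈ 0.2739; Cmin,ss = (744/54)·f/(1−f) ≈ 5.197 mcg/mL.
Difference ≈ 2.923 − 5.197 ≈ -2.274 mcg/mL.

-2.3 mcg/mL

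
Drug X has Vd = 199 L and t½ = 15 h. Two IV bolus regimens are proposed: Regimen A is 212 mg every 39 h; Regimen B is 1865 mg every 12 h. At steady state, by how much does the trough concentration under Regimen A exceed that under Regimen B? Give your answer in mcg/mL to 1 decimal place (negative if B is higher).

-12.4 mcg/mL

Regimen A: f = (1/2)^(39/15) ≈ 0.1649; Cmin,ss = (212/199)·f/(1−f) ≈ 0.210 mcg/mL.
Regimen B: f = (1/2)^(12/15) ≈ 0.5743; Cmin,ss = (1865/199)·f/(1−f) ≈ 12.643 mcg/mL.
Difference ≈ 0.210 − 12.643 ≈ -12.433 mcg/mL.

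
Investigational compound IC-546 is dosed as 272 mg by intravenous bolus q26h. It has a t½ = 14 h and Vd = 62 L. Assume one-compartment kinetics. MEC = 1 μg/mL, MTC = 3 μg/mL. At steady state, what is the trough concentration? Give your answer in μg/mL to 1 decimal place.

1.7 μg/mL

Over one 26-h interval, 26/14 ≈ 1.8571 half-lives elapse, leaving f ≈ 0.2760 of each dose.
Single-dose peak C₀ = D/Vd = 272/62 ≈ 4.387 μg/mL.
Steady-state trough Cmin,ss = C₀·f/(1−f) ≈ 4.387 × 0.2760/0.7240 ≈ 1.672 μg/mL.
Trough 1.7 μg/mL vs MEC 1 μg/mL: adequate.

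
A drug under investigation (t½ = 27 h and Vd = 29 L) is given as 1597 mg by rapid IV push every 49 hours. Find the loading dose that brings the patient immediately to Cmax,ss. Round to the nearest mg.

2231 mg

f = (1/2)^(49/27) ≈ 0.284241; accumulation ratio R = 1/(1−f) ≈ 1.39712.
Loading dose to hit Cmax,ss on first dose: D_load = D_maint·R ≈ 1597 × 1.39712 ≈ 2231.20 mg.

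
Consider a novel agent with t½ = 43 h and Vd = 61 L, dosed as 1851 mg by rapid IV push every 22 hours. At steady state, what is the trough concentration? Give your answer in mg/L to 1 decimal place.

Over one 22-h interval, 22/43 ≈ 0.51163 half-lives elapse, leaving f ≈ 0.7014 of each dose.
Accumulation ratio R = 1/(1 − f) ≈ 1/0.2986 ≈ 3.3490.
Each bolus raises the concentration by D/Vd = 1851/61 ≈ 30.344 mg/L.
Cmax,ss = C₀/(1 − f) ≈ 30.344/0.2986 ≈ 101.621 mg/L.
Steady-state trough Cmin,ss = Cmax,ss·f ≈ 101.621 × 0.7014 ≈ 71.277 mg/L.

71.3 mg/L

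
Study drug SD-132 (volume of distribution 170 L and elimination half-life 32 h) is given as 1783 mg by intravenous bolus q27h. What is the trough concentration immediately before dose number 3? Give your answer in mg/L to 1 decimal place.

9.1 mg/L

f = (1/2)^(τ/t½) = (1/2)^(27/32) ≈ 0.5572.
C₀ = D/Vd = 1783/170 ≈ 10.488 mg/L.
Before the 3rd dose, 2 doses have been given. Superposition: Cmin = C₀·(f + f²).
≈ 10.488 × (0.5572 + 0.3105) ≈ 10.488 × 0.8677 ≈ 9.100 mg/L.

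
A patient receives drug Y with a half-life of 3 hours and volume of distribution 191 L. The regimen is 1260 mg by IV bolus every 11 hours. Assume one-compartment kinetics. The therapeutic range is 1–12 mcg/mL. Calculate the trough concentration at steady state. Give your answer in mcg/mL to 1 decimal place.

0.6 mcg/mL

Over one 11-h interval, 11/3 ≈ 3.6667 half-lives elapse, leaving f ≈ 0.0787 of each dose.
At steady state, accumulation factor R = 1/(1 − e^(−kτ)) ≈ 1.0854.
Single-dose peak C₀ = D/Vd = 1260/191 ≈ 6.597 mcg/mL.
Steady-state peak Cmax,ss = C₀·R ≈ 6.597 × 1.0854 ≈ 7.160 mcg/mL.
Steady-state trough Cmin,ss = Cmax,ss·f ≈ 7.160 × 0.0787 ≈ 0.563 mcg/mL.
Trough 0.6 mcg/mL vs MEC 1 mcg/mL: subtherapeutic.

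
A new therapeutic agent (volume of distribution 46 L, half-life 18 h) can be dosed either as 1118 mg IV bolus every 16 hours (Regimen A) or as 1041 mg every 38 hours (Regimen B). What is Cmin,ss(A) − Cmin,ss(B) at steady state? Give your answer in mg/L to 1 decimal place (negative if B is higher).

21.7 mg/L

Regimen A: f = (1/2)^(16/18) ≈ 0.5400; Cmin,ss = (1118/46)·f/(1−f) ≈ 28.531 mg/L.
Regimen B: f = (1/2)^(38/18) ≈ 0.2315; Cmin,ss = (1041/46)·f/(1−f) ≈ 6.817 mg/L.
Difference ≈ 28.531 − 6.817 ≈ 21.714 mg/L.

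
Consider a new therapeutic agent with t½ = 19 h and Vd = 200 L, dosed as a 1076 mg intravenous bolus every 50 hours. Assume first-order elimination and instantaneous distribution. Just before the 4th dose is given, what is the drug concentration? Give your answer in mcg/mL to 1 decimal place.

f = (1/2)^(τ/t½) = (1/2)^(50/19) ≈ 0.1614.
C₀ = D/Vd = 1076/200 ≈ 5.380 mcg/mL.
Before the 4th dose, 3 doses have been given. Superposition: Cmin = C₀·(f + f² + … + f^3).
≈ 5.380 × (0.1614 + 0.0260 + 0.0042) ≈ 5.380 × 0.1916 ≈ 1.031 mcg/mL.

1.0 mcg/mL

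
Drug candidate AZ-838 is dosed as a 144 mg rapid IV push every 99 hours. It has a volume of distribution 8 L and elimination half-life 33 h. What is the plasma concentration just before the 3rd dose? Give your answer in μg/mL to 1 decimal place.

2.5 μg/mL

f = (1/2)^(τ/t½) = (1/2)^(99/33) ≈ 0.1250.
C₀ = D/Vd = 144/8 ≈ 18.000 μg/mL.
Before the 3rd dose, 2 doses have been given. Superposition: Cmin = C₀·(f + f²).
≈ 18.000 × (0.1250 + 0.0156) ≈ 18.000 × 0.1406 ≈ 2.531 μg/mL.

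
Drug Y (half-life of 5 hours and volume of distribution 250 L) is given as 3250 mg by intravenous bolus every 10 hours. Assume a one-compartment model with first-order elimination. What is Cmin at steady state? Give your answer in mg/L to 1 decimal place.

The dosing interval is 2 half-lives, so f = 2^(−2) = 0.25.
Accumulation ratio R = 1/(1 − f) = 1/0.75 = 4/3.
Single-dose peak C₀ = D/Vd = 3250/250 = 13 mg/L.
Steady-state peak Cmax,ss = C₀·R = 13 × 4/3 ≈ 17.333 mg/L.
Steady-state trough Cmin,ss = Cmax,ss·f ≈ 17.333 × 0.25 ≈ 4.333 mg/L.

4.3 mg/L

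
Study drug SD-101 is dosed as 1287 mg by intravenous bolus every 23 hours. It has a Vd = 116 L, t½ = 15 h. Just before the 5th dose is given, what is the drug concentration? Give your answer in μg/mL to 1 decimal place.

5.8 μg/mL

f = (1/2)^(τ/t½) = (1/2)^(23/15) ≈ 0.3455.
C₀ = D/Vd = 1287/116 ≈ 11.095 μg/mL.
Before the 5th dose, 4 doses have been given. Superposition: Cmin = C₀·(f + f² + … + f^4).
≈ 11.095 × (0.3455 + 0.1194 + 0.0412 + 0.0142) ≈ 11.095 × 0.5203 ≈ 5.773 μg/mL.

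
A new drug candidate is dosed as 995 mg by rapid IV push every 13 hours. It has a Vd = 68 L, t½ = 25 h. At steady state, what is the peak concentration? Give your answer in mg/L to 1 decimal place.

k = ln2/t½ = ln2/25 ≈ 0.027726 h⁻¹; fraction remaining f = e^(−kτ) = e^(−0.027726×13) ≈ 0.6974.
Accumulation ratio R = 1/(1 − f) ≈ 1/0.3026 ≈ 3.3047.
Each bolus raises the concentration by D/Vd = 995/68 ≈ 14.632 mg/L.
Cmax,ss = C₀/(1 − f) ≈ 14.632/0.3026 ≈ 48.354 mg/L.

48.4 mg/L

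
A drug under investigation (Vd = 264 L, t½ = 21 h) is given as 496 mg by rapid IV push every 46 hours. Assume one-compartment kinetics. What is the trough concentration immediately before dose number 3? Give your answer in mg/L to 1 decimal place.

0.5 mg/L

f = (1/2)^(τ/t½) = (1/2)^(46/21) ≈ 0.2191.
C₀ = D/Vd = 496/264 ≈ 1.879 mg/L.
Before the 3rd dose, 2 doses have been given. Superposition: Cmin = C₀·(f + f²).
≈ 1.879 × (0.2191 + 0.0480) ≈ 1.879 × 0.2671 ≈ 0.502 mg/L.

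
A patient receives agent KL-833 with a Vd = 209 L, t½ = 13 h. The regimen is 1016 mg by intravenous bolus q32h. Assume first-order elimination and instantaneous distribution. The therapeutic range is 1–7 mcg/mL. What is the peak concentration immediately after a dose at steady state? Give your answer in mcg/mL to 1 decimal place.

5.9 mcg/mL

τ/t½ = 32/13 ≈ 2.4615, so fraction remaining f = (1/2)^(32/13) ≈ 0.1816.
At steady state, accumulation factor R = 1/(1 − e^(−kτ)) ≈ 1.2219.
Each bolus raises the concentration by D/Vd = 1016/209 ≈ 4.861 mcg/mL.
Steady-state peak Cmax,ss = C₀·R ≈ 4.861 × 1.2219 ≈ 5.940 mcg/mL.
Peak 5.9 mcg/mL vs MTC 7 mcg/mL: below toxic threshold.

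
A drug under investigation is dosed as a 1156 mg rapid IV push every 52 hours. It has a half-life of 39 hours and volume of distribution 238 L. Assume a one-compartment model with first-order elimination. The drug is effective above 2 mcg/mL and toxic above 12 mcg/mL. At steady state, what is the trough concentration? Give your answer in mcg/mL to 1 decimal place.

3.2 mcg/mL

τ/t½ = 52/39 ≈ 1.3333, so fraction remaining f = (1/2)^(52/39) ≈ 0.3969.
Single-dose peak C₀ = D/Vd = 1156/238 ≈ 4.857 mcg/mL.
Steady-state trough Cmin,ss = C₀·f/(1−f) ≈ 4.857 × 0.3969/0.6031 ≈ 3.196 mcg/mL.
Trough 3.2 mcg/mL vs MEC 2 mcg/mL: adequate.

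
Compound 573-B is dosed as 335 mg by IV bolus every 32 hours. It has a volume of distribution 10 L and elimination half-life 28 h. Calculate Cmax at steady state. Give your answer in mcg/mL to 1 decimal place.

61.2 mcg/mL

Over one 32-h interval, 32/28 ≈ 1.1429 half-lives elapse, leaving f ≈ 0.4529 of each dose.
At steady state, accumulation factor R = 1/(1 − e^(−kτ)) ≈ 1.8278.
Single-dose peak C₀ = D/Vd = 335/10 ≈ 33.500 mcg/mL.
Steady-state peak Cmax,ss = C₀·R ≈ 33.500 × 1.8278 ≈ 61.231 mcg/mL.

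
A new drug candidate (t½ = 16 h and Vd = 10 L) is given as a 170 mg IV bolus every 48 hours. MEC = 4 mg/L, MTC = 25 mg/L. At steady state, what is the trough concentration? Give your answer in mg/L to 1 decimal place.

2.4 mg/L

The dosing interval is 3 half-lives, so f = 2^(−3) = 0.125.
At steady state, R = 1/(1 − 0.125) = 8/7.
Single-dose peak C₀ = D/Vd = 170/10 = 17 mg/L.
Steady-state peak Cmax,ss = C₀·R = 17 × 8/7 ≈ 19.429 mg/L.
Steady-state trough Cmin,ss = Cmax,ss·f ≈ 19.429 × 0.125 ≈ 2.429 mg/L.
Trough 2.4 mg/L vs MEC 4 mg/L: subtherapeutic.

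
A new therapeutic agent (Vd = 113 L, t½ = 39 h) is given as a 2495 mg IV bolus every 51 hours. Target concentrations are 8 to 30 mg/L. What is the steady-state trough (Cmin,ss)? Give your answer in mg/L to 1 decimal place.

15.0 mg/L

Over one 51-h interval, 51/39 ≈ 1.3077 half-lives elapse, leaving f ≈ 0.4040 of each dose.
At steady state, accumulation factor R = 1/(1 − e^(−kτ)) ≈ 1.6779.
Each bolus raises the concentration by D/Vd = 2495/113 ≈ 22.080 mg/L.
Cmax,ss = C₀/(1 − f) ≈ 22.080/0.5960 ≈ 37.047 mg/L.
Steady-state trough Cmin,ss = Cmax,ss·f ≈ 37.047 × 0.4040 ≈ 14.967 mg/L.
Trough 15.0 mg/L vs MEC 8 mg/L: adequate.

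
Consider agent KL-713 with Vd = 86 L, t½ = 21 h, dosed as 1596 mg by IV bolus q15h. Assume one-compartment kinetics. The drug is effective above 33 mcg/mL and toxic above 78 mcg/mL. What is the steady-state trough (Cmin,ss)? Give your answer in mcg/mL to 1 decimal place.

29.0 mcg/mL

τ/t½ = 15/21 ≈ 0.71429, so fraction remaining f = (1/2)^(15/21) ≈ 0.6095.
Accumulation ratio R = 1/(1 − f) ≈ 1/0.3905 ≈ 2.5608.
Single-dose peak C₀ = D/Vd = 1596/86 ≈ 18.558 mcg/mL.
Steady-state peak Cmax,ss = C₀·R ≈ 18.558 × 2.5608 ≈ 47.523 mcg/mL.
One interval later, Cmin,ss = Cmax,ss·e^(−kτ) ≈ 47.523 × 0.6095 ≈ 28.965 mcg/mL.
Trough 29.0 mcg/mL vs MEC 33 mcg/mL: subtherapeutic.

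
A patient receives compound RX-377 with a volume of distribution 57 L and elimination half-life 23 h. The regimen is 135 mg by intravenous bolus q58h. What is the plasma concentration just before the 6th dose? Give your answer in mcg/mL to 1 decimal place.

f = (1/2)^(τ/t½) = (1/2)^(58/23) ≈ 0.1741.
C₀ = D/Vd = 135/57 ≈ 2.368 mcg/mL.
Before the 6th dose, 5 doses have been given. Superposition: Cmin = C₀·(f + f² + … + f^5).
≈ 2.368 × (0.1741 + 0.0303 + 0.0053 + 0.0009 + 0.0002) ≈ 2.368 × 0.2108 ≈ 0.499 mcg/mL.

0.5 mcg/mL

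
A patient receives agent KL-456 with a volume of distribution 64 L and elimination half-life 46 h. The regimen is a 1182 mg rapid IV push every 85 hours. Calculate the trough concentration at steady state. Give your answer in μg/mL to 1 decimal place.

7.1 μg/mL

Over one 85-h interval, 85/46 ≈ 1.8478 half-lives elapse, leaving f ≈ 0.2778 of each dose.
At steady state, accumulation factor R = 1/(1 − e^(−kτ)) ≈ 1.3847.
Single-dose peak C₀ = D/Vd = 1182/64 ≈ 18.469 μg/mL.
Steady-state peak Cmax,ss = C₀·R ≈ 18.469 × 1.3847 ≈ 25.574 μg/mL.
Steady-state trough Cmin,ss = Cmax,ss·f ≈ 25.574 × 0.2778 ≈ 7.104 μg/mL.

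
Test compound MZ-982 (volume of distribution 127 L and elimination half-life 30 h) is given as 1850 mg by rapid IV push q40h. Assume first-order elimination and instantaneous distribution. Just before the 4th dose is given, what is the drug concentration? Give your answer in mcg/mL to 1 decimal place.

f = (1/2)^(τ/t½) = (1/2)^(40/30) ≈ 0.3969.
C₀ = D/Vd = 1850/127 ≈ 14.567 mcg/mL.
Before the 4th dose, 3 doses have been given. Superposition: Cmin = C₀·(f + f² + … + f^3).
≈ 14.567 × (0.3969 + 0.1575 + 0.0625) ≈ 14.567 × 0.6169 ≈ 8.986 mcg/mL.

9.0 mcg/mL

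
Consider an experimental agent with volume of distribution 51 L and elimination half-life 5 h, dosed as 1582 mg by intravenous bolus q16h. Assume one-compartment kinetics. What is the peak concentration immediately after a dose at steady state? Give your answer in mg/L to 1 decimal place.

34.8 mg/L

τ/t½ = 16/5 ≈ 3.2, so fraction remaining f = (1/2)^(16/5) ≈ 0.1088.
At steady state, accumulation factor R = 1/(1 − e^(−kτ)) ≈ 1.1221.
Single-dose peak C₀ = D/Vd = 1582/51 ≈ 31.020 mg/L.
Steady-state peak Cmax,ss = C₀·R ≈ 31.020 × 1.1221 ≈ 34.808 mg/L.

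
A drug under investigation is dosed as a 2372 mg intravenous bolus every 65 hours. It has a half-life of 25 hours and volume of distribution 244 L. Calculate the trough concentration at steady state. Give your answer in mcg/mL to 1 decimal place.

1.9 mcg/mL

k = ln2/t½ = ln2/25 ≈ 0.027726 h⁻¹; fraction remaining f = e^(−kτ) = e^(−0.027726×65) ≈ 0.1649.
Accumulation ratio R = 1/(1 − f) ≈ 1/0.8351 ≈ 1.1975.
Single-dose peak C₀ = D/Vd = 2372/244 ≈ 9.721 mcg/mL.
Cmax,ss = C₀/(1 − f) ≈ 9.721/0.8351 ≈ 11.641 mcg/mL.
Steady-state trough Cmin,ss = Cmax,ss·f ≈ 11.641 × 0.1649 ≈ 1.920 mcg/mL.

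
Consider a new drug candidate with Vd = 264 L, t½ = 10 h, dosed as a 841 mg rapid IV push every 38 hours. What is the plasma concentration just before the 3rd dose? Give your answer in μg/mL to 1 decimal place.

f = (1/2)^(τ/t½) = (1/2)^(38/10) ≈ 0.0718.
C₀ = D/Vd = 841/264 ≈ 3.186 μg/mL.
Before the 3rd dose, 2 doses have been given. Superposition: Cmin = C₀·(f + f²).
≈ 3.186 × (0.0718 + 0.0052) ≈ 3.186 × 0.0770 ≈ 0.245 μg/mL.

0.2 μg/mL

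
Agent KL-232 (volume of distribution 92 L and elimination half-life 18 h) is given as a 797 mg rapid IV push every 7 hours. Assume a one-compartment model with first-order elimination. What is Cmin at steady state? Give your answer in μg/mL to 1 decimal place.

28.0 μg/mL

Over one 7-h interval, 7/18 ≈ 0.38889 half-lives elapse, leaving f ≈ 0.7637 of each dose.
Single-dose peak C₀ = D/Vd = 797/92 ≈ 8.663 μg/mL.
Steady-state trough Cmin,ss = C₀·f/(1−f) ≈ 8.663 × 0.7637/0.2363 ≈ 27.998 μg/mL.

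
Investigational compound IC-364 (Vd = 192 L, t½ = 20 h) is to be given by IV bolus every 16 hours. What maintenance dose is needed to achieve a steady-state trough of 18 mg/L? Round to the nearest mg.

2561 mg

τ/t½ = 16/20 ≈ 0.8, so f = (1/2)^(16/20) ≈ 0.574349.
Cmin,ss = (D/Vd)·f/(1−f), so D = Cmin,ss·Vd·(1−f)/f.
D = 18 × 192 × (1−f)/f ≈ 18 × 192 × 0.74110 ≈ 2561.24 mg.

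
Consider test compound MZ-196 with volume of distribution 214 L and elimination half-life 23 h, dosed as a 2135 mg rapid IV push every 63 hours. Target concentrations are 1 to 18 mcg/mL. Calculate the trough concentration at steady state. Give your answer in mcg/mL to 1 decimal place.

k = ln2/t½ = ln2/23 ≈ 0.030137 h⁻¹; fraction remaining f = e^(−kτ) = e^(−0.030137×63) ≈ 0.1498.
Accumulation ratio R = 1/(1 − f) ≈ 1/0.8502 ≈ 1.1762.
Each bolus raises the concentration by D/Vd = 2135/214 ≈ 9.977 mcg/mL.
Steady-state peak Cmax,ss = C₀·R ≈ 9.977 × 1.1762 ≈ 11.735 mcg/mL.
One interval later, Cmin,ss = Cmax,ss·e^(−kτ) ≈ 11.735 × 0.1498 ≈ 1.758 mcg/mL.
Trough 1.8 mcg/mL vs MEC 1 mcg/mL: adequate.

1.8 mcg/mL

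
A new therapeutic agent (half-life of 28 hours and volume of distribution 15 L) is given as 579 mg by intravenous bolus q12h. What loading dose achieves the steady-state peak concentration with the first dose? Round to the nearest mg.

f = (1/2)^(12/28) ≈ 0.742997; accumulation ratio R = 1/(1−f) ≈ 3.89101.
Loading dose to hit Cmax,ss on first dose: D_load = D_maint·R ≈ 579 × 3.89101 ≈ 2252.89 mg.

2253 mg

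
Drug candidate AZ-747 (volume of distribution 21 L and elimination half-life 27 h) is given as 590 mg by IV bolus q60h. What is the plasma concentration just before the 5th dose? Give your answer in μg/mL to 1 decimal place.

7.6 μg/mL

f = (1/2)^(τ/t½) = (1/2)^(60/27) ≈ 0.2143.
C₀ = D/Vd = 590/21 ≈ 28.095 μg/mL.
Before the 5th dose, 4 doses have been given. Superposition: Cmin = C₀·(f + f² + … + f^4).
≈ 28.095 × (0.2143 + 0.0459 + 0.0098 + 0.0021) ≈ 28.095 × 0.2721 ≈ 7.645 μg/mL.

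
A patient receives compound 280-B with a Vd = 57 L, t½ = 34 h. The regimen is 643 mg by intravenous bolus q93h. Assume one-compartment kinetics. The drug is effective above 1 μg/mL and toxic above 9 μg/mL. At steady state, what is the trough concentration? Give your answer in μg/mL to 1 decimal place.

Over one 93-h interval, 93/34 ≈ 2.7353 half-lives elapse, leaving f ≈ 0.1502 of each dose.
At steady state, accumulation factor R = 1/(1 − e^(−kτ)) ≈ 1.1767.
Each bolus raises the concentration by D/Vd = 643/57 ≈ 11.281 μg/mL.
Steady-state peak Cmax,ss = C₀·R ≈ 11.281 × 1.1767 ≈ 13.274 μg/mL.
One interval later, Cmin,ss = Cmax,ss·e^(−kτ) ≈ 13.274 × 0.1502 ≈ 1.994 μg/mL.
Trough 2.0 μg/mL vs MEC 1 μg/mL: adequate.

2.0 μg/mL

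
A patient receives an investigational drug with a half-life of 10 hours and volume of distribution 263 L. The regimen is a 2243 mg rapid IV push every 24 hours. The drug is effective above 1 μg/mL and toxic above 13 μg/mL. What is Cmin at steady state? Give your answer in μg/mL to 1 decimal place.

2.0 μg/mL

τ/t½ = 24/10 ≈ 2.4, so fraction remaining f = (1/2)^(24/10) ≈ 0.1895.
Accumulation ratio R = 1/(1 − f) ≈ 1/0.8105 ≈ 1.2338.
Each bolus raises the concentration by D/Vd = 2243/263 ≈ 8.529 μg/mL.
Cmax,ss = C₀/(1 − f) ≈ 8.529/0.8105 ≈ 10.523 μg/mL.
Steady-state trough Cmin,ss = Cmax,ss·f ≈ 10.523 × 0.1895 ≈ 1.994 μg/mL.
Trough 2.0 μg/mL vs MEC 1 μg/mL: adequate.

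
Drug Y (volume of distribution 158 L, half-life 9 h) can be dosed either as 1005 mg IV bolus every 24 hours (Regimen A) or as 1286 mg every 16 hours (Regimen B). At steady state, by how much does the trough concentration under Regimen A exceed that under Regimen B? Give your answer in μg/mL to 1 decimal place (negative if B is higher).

Regimen A: f = (1/2)^(24/9) ≈ 0.1575; Cmin,ss = (1005/158)·f/(1−f) ≈ 1.189 μg/mL.
Regimen B: f = (1/2)^(16/9) ≈ 0.2916; Cmin,ss = (1286/158)·f/(1−f) ≈ 3.350 μg/mL.
Difference ≈ 1.189 − 3.350 ≈ -2.161 μg/mL.

-2.2 μg/mL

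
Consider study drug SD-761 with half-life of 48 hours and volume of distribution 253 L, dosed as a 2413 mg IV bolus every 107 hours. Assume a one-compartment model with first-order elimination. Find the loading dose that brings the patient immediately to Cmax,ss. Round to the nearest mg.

3067 mg

f = (1/2)^(107/48) ≈ 0.213282; accumulation ratio R = 1/(1−f) ≈ 1.27110.
Loading dose to hit Cmax,ss on first dose: D_load = D_maint·R ≈ 2413 × 1.27110 ≈ 3067.16 mg.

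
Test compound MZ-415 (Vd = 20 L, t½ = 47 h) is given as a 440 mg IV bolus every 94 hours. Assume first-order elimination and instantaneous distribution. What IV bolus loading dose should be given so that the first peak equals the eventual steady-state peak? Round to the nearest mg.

587 mg

f = (1/2)^(94/47) ≈ 0.250000; accumulation ratio R = 1/(1−f) ≈ 1.33333.
Loading dose to hit Cmax,ss on first dose: D_load = D_maint·R ≈ 440 × 1.33333 ≈ 586.67 mg.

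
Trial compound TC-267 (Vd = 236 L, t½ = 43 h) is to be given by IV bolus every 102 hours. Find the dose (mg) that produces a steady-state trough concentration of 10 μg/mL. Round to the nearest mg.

9858 mg

τ/t½ = 102/43 ≈ 2.3721, so f = (1/2)^(102/43) ≈ 0.193165.
Cmin,ss = (D/Vd)·f/(1−f), so D = Cmin,ss·Vd·(1−f)/f.
D = 10 × 236 × (1−f)/f ≈ 10 × 236 × 4.17692 ≈ 9857.53 mg.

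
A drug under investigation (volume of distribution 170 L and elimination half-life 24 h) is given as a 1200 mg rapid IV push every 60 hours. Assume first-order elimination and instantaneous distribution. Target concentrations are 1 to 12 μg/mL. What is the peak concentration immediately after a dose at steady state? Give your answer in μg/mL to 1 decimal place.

τ/t½ = 60/24 ≈ 2.5, so fraction remaining f = (1/2)^(60/24) ≈ 0.1768.
Accumulation ratio R = 1/(1 − f) ≈ 1/0.8232 ≈ 1.2148.
Single-dose peak C₀ = D/Vd = 1200/170 ≈ 7.059 μg/mL.
Cmax,ss = C₀/(1 − f) ≈ 7.059/0.8232 ≈ 8.575 μg/mL.
Peak 8.6 μg/mL vs MTC 12 μg/mL: below toxic threshold.

8.6 μg/mL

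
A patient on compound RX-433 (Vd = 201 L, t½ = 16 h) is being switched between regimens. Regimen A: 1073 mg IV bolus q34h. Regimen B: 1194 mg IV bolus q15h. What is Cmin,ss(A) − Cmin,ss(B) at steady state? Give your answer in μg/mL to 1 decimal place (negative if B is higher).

Regimen A: f = (1/2)^(34/16) ≈ 0.2293; Cmin,ss = (1073/201)·f/(1−f) ≈ 1.588 μg/mL.
Regimen B: f = (1/2)^(15/16) ≈ 0.5221; Cmin,ss = (1194/201)·f/(1−f) ≈ 6.490 μg/mL.
Difference ≈ 1.588 − 6.490 ≈ -4.902 μg/mL.

-4.9 μg/mL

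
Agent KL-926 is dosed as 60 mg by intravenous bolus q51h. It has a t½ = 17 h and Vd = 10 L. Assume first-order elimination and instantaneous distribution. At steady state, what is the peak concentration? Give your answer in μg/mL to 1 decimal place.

6.9 μg/mL

τ = 51 h = 3 half-lives, so f = (1/2)^3 = 0.125.
Accumulation ratio R = 1/(1 − f) = 1/0.875 = 8/7.
Single-dose peak C₀ = D/Vd = 60/10 = 6 μg/mL.
Steady-state peak Cmax,ss = C₀·R = 6 × 8/7 ≈ 6.857 μg/mL.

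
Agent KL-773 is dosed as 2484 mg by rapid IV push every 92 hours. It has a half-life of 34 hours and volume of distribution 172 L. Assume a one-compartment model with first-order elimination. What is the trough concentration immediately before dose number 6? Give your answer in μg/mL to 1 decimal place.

2.6 μg/mL

f = (1/2)^(τ/t½) = (1/2)^(92/34) ≈ 0.1533.
C₀ = D/Vd = 2484/172 ≈ 14.442 μg/mL.
Before the 6th dose, 5 doses have been given. Superposition: Cmin = C₀·(f + f² + … + f^5).
≈ 14.442 × (0.1533 + 0.0235 + 0.0036 + 0.0006 + 0.0001) ≈ 14.442 × 0.1811 ≈ 2.615 μg/mL.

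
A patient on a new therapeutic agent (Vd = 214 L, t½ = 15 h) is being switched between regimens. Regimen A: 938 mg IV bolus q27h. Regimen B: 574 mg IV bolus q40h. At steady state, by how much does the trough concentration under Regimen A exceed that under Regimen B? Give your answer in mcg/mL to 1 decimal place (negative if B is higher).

Regimen A: f = (1/2)^(27/15) ≈ 0.2872; Cmin,ss = (938/214)·f/(1−f) ≈ 1.766 mcg/mL.
Regimen B: f = (1/2)^(40/15) ≈ 0.1575; Cmin,ss = (574/214)·f/(1−f) ≈ 0.501 mcg/mL.
Difference ≈ 1.766 − 0.501 ≈ 1.265 mcg/mL.

1.3 mcg/mL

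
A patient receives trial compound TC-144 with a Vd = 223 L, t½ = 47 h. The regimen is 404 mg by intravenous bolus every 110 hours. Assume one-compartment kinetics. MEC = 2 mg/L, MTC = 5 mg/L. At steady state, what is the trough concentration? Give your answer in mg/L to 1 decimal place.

τ/t½ = 110/47 ≈ 2.3404, so fraction remaining f = (1/2)^(110/47) ≈ 0.1975.
Single-dose peak C₀ = D/Vd = 404/223 ≈ 1.812 mg/L.
Steady-state trough Cmin,ss = C₀·f/(1−f) ≈ 1.812 × 0.1975/0.8025 ≈ 0.446 mg/L.
Trough 0.4 mg/L vs MEC 2 mg/L: subtherapeutic.

0.4 mg/L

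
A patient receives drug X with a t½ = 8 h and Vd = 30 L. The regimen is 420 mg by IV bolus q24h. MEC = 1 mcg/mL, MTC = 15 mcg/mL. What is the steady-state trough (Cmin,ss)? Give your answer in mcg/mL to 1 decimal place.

2.0 mcg/mL

τ = 24 h = 3 half-lives, so f = (1/2)^3 = 0.125.
Accumulation ratio R = 1/(1 − f) = 1/0.875 = 8/7.
Single-dose peak C₀ = D/Vd = 420/30 = 14 mcg/mL.
Steady-state peak Cmax,ss = C₀·R = 14 × 8/7 ≈ 16.000 mcg/mL.
Steady-state trough Cmin,ss = Cmax,ss·f ≈ 16.000 × 0.125 ≈ 2.000 mcg/mL.
Trough 2.0 mcg/mL vs MEC 1 mcg/mL: adequate.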